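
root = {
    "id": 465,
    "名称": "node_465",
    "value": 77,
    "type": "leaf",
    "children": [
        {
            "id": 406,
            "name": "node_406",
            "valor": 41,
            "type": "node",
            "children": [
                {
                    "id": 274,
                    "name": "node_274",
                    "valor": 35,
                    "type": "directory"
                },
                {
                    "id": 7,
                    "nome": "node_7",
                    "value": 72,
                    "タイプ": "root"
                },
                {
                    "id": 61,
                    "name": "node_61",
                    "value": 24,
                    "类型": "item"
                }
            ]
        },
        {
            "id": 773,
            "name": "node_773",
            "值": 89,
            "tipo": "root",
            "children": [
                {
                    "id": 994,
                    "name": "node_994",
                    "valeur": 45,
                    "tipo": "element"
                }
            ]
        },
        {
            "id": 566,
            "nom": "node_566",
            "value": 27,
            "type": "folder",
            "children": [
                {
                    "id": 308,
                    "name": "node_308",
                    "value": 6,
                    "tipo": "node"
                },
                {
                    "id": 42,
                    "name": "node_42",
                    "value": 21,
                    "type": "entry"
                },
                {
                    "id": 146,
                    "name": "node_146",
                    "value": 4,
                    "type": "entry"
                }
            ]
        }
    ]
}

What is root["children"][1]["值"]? 89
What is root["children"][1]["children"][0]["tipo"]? "element"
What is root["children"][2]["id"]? 566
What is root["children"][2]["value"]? 27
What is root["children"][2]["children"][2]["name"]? "node_146"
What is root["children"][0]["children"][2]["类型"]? "item"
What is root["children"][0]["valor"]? 41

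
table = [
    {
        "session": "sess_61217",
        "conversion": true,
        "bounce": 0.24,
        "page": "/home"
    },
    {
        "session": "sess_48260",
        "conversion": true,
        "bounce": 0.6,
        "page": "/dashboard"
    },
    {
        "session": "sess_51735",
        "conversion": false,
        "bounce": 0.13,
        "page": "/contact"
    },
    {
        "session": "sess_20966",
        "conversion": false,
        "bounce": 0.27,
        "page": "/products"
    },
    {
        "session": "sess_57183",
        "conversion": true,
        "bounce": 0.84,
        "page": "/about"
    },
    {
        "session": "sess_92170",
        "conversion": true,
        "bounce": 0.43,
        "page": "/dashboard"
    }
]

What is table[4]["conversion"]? True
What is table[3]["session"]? "sess_20966"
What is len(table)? 6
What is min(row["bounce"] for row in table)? 0.13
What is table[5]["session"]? "sess_92170"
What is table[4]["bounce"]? 0.84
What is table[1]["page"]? "/dashboard"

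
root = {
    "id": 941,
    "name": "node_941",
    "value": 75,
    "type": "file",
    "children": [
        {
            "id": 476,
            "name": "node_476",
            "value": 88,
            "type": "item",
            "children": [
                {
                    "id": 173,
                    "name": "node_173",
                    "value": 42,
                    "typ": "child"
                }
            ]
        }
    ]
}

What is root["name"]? "node_941"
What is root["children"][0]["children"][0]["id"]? 173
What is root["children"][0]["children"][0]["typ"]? "child"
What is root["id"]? 941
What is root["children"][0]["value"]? 88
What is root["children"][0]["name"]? "node_476"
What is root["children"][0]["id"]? 476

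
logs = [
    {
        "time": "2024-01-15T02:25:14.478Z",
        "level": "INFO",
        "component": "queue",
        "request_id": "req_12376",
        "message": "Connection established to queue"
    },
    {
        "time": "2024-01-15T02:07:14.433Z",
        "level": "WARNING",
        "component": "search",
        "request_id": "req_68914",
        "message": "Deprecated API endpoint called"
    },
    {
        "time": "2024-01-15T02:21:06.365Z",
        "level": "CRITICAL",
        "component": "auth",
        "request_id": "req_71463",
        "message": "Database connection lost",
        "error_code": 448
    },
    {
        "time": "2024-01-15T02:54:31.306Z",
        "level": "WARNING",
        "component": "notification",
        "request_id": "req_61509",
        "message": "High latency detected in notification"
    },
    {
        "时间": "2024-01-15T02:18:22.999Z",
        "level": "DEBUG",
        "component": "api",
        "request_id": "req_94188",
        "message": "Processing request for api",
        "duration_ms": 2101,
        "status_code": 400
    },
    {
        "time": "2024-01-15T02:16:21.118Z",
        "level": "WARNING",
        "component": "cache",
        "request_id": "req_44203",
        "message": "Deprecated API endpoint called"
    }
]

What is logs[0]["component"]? "queue"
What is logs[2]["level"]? "CRITICAL"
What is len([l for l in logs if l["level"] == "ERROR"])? 0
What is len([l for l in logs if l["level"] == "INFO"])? 1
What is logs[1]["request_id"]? "req_68914"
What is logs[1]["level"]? "WARNING"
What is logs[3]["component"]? "notification"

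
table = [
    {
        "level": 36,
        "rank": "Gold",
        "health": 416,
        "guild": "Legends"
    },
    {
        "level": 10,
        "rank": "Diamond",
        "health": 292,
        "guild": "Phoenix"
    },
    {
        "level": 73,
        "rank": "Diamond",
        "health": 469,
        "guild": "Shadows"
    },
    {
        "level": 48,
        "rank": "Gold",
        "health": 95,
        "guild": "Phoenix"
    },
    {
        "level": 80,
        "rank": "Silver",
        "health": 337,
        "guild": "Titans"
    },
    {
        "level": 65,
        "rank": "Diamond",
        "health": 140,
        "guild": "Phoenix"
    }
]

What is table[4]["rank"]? "Silver"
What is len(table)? 6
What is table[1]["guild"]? "Phoenix"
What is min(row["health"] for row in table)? 95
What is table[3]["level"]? 48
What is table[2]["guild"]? "Shadows"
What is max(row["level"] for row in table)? 80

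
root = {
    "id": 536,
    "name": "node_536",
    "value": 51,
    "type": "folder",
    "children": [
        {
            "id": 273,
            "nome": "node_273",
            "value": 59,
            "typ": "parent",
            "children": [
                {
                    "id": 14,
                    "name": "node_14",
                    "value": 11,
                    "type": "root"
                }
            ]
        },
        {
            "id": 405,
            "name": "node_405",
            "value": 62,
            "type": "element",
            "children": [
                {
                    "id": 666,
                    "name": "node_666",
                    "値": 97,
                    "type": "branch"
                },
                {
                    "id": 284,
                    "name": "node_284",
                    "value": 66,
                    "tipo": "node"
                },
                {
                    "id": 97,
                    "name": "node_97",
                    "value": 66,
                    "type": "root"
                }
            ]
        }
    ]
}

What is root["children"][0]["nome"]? "node_273"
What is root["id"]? 536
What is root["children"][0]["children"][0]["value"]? 11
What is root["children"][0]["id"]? 273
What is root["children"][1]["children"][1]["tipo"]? "node"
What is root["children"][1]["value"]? 62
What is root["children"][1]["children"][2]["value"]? 66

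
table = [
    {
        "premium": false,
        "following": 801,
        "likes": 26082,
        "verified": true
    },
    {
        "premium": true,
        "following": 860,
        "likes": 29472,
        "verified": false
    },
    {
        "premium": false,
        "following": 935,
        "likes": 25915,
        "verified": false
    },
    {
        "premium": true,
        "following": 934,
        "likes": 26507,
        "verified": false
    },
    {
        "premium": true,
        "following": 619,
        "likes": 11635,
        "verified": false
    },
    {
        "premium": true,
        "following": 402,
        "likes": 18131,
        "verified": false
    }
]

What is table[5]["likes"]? 18131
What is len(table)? 6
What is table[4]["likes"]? 11635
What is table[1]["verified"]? False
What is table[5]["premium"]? True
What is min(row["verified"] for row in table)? False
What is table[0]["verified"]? True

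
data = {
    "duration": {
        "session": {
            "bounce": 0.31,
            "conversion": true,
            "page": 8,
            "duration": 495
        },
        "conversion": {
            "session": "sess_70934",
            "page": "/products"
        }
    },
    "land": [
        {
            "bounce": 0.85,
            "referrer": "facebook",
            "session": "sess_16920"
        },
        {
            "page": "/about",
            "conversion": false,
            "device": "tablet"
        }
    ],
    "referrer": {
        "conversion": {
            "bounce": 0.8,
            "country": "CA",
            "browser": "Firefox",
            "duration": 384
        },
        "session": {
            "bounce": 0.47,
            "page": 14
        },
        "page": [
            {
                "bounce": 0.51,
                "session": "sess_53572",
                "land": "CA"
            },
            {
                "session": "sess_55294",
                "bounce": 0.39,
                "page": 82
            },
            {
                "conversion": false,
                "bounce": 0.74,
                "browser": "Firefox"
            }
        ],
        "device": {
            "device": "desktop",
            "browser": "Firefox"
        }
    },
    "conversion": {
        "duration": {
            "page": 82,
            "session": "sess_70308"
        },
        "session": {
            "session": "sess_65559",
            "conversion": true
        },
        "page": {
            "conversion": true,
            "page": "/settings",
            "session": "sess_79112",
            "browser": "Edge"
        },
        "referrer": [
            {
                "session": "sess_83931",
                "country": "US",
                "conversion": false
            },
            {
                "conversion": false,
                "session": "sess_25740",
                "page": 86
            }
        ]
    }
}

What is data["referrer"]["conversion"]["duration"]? 384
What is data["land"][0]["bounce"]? 0.85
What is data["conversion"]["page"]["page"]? "/settings"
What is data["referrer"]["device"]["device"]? "desktop"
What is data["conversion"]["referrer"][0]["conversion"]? False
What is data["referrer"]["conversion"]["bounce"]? 0.8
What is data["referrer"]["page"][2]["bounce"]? 0.74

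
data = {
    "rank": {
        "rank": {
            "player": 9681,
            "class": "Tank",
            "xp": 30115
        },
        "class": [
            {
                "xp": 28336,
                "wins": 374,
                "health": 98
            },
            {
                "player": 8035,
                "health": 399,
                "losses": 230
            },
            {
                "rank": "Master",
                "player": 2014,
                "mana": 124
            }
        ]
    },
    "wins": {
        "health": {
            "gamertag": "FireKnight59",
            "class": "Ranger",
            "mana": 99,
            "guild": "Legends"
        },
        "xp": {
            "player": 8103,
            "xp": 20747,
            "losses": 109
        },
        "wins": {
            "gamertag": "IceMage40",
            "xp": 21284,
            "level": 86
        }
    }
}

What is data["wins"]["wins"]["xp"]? 21284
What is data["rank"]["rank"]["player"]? 9681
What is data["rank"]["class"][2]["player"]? 2014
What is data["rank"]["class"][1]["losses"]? 230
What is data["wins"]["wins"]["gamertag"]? "IceMage40"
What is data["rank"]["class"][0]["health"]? 98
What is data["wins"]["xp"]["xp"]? 20747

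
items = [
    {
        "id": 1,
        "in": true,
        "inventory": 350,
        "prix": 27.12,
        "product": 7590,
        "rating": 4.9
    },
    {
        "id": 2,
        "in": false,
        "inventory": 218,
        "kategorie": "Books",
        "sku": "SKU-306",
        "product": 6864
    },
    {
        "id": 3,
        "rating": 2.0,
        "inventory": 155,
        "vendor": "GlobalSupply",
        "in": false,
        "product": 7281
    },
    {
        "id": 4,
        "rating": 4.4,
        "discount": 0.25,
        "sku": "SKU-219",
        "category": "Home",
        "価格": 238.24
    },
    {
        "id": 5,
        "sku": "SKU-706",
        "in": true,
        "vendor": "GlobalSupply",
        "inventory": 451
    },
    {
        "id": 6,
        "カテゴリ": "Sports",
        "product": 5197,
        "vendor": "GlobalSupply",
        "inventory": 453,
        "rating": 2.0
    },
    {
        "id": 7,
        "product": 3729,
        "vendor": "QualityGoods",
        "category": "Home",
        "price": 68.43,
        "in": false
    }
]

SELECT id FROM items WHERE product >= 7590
[1]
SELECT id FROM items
[1, 2, 3, 4, 5, 6, 7]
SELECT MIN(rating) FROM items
2.0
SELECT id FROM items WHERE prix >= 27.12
[1]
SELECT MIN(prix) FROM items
27.12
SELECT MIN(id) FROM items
1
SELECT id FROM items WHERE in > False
[1, 5]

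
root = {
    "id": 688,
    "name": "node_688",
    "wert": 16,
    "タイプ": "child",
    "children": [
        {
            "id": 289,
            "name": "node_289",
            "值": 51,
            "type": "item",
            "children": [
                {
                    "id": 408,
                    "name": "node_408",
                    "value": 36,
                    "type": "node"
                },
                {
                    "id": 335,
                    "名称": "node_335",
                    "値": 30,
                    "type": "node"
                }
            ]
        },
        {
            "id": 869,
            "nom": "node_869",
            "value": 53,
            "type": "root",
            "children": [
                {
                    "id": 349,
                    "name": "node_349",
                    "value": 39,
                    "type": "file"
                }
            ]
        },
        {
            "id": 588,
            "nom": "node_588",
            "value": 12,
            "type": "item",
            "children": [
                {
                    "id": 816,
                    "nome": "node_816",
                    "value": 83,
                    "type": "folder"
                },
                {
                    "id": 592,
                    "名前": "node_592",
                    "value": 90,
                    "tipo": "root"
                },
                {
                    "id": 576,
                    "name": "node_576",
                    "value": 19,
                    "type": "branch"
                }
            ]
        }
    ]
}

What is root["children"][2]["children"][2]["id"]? 576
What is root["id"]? 688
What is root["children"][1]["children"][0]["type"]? "file"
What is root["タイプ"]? "child"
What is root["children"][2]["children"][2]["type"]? "branch"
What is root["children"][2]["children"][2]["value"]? 19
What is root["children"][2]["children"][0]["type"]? "folder"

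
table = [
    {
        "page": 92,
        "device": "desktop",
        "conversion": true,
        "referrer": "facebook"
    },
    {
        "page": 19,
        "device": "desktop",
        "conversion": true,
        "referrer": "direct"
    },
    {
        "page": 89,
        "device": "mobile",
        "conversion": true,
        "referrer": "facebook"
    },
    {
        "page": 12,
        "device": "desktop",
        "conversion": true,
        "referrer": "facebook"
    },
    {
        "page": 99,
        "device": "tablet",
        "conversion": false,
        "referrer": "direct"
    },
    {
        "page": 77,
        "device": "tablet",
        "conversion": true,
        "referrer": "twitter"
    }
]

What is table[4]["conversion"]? False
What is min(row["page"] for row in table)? 12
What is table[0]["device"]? "desktop"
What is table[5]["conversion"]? True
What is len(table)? 6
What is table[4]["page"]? 99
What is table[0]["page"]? 92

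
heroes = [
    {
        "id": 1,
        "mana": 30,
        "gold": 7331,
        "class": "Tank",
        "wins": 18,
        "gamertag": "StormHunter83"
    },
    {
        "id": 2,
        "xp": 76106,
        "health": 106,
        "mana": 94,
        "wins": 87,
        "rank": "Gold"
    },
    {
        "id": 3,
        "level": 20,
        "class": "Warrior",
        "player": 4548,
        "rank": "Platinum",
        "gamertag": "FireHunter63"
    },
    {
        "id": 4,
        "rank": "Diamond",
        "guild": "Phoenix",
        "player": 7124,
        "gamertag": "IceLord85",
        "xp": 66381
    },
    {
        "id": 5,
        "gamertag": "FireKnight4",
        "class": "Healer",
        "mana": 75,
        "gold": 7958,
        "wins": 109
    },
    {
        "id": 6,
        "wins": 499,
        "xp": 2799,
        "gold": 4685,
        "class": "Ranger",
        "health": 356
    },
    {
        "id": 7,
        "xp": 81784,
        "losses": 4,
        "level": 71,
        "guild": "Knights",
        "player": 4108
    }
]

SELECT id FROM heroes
[1, 2, 3, 4, 5, 6, 7]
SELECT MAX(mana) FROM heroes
94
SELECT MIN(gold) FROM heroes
4685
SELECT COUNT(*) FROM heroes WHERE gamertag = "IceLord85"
1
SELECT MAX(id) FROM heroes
7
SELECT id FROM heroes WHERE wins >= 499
[6]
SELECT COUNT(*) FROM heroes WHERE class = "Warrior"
1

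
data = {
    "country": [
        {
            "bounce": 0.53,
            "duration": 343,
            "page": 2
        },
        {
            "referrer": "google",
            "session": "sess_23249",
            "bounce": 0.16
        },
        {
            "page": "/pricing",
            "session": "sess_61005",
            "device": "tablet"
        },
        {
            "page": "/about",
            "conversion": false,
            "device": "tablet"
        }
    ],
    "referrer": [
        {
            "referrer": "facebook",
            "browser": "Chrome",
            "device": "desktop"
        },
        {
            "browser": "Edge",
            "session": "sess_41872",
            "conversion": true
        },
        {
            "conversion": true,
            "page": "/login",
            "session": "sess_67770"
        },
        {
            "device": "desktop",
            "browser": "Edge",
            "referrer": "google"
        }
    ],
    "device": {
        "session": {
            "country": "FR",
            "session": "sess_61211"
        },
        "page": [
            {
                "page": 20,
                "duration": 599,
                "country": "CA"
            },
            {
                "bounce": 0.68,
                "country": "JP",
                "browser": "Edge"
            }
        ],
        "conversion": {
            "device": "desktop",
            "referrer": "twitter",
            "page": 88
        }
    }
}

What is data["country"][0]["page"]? 2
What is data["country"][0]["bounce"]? 0.53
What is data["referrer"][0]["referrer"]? "facebook"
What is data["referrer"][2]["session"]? "sess_67770"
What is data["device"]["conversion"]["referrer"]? "twitter"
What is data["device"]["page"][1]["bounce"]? 0.68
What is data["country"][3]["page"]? "/about"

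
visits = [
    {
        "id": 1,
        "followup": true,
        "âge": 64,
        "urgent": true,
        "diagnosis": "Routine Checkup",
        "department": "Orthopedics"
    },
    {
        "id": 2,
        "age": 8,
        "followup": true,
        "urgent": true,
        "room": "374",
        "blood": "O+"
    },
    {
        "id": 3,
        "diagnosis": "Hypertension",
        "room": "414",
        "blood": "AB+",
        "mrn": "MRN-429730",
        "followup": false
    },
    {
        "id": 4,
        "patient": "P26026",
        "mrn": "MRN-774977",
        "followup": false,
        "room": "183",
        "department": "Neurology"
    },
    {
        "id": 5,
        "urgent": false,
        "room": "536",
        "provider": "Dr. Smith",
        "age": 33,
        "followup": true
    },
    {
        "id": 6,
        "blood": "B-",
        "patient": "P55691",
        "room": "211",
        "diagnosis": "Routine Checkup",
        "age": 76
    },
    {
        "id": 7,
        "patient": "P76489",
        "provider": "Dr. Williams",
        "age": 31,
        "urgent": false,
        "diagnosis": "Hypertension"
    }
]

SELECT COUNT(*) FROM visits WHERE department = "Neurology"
1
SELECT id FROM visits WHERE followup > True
[]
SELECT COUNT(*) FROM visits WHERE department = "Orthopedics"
1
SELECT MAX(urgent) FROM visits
True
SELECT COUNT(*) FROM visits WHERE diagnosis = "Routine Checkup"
2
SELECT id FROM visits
[1, 2, 3, 4, 5, 6, 7]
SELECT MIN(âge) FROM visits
64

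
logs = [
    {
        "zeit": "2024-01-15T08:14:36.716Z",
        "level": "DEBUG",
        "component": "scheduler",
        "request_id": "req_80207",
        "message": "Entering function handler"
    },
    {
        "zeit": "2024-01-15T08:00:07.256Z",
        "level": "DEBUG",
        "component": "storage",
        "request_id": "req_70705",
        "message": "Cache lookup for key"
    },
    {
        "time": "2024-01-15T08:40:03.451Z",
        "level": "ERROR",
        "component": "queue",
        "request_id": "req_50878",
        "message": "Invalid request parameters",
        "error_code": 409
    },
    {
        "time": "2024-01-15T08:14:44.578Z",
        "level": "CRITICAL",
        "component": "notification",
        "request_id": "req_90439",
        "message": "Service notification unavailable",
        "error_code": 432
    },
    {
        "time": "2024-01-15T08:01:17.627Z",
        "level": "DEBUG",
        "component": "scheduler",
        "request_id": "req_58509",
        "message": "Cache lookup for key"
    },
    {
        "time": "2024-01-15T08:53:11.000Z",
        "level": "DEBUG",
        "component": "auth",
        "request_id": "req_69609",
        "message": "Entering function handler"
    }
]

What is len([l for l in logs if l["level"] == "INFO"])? 0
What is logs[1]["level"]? "DEBUG"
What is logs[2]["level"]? "ERROR"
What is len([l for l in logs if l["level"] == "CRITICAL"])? 1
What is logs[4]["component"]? "scheduler"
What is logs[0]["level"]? "DEBUG"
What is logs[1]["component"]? "storage"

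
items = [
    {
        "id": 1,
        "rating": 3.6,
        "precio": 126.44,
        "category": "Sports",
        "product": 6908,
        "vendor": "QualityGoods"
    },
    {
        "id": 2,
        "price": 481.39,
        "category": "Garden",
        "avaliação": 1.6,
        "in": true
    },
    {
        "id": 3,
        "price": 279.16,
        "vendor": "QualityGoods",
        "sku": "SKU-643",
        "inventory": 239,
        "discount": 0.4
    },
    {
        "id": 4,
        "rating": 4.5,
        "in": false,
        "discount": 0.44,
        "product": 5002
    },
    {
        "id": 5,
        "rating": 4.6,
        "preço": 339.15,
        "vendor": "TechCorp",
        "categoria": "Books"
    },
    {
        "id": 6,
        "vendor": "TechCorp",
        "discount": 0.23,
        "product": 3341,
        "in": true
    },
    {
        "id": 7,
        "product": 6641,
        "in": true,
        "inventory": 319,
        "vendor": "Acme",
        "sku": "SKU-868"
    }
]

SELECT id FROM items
[1, 2, 3, 4, 5, 6, 7]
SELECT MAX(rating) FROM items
4.6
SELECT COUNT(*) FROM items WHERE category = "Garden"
1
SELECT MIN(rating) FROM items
3.6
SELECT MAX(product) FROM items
6908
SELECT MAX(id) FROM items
7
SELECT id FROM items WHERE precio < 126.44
[]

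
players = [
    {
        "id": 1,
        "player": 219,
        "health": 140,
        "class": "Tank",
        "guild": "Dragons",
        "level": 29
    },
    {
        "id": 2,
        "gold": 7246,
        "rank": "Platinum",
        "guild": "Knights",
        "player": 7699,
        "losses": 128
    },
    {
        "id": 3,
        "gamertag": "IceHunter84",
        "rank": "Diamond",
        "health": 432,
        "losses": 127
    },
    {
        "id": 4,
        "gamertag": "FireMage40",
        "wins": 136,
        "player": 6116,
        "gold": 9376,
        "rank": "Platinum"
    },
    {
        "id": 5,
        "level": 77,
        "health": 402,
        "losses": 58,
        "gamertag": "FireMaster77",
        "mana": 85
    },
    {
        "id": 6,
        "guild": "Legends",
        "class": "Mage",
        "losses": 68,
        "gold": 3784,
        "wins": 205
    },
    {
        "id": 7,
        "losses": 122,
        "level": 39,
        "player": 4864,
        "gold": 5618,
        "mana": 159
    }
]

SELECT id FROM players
[1, 2, 3, 4, 5, 6, 7]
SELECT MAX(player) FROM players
7699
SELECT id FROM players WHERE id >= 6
[6, 7]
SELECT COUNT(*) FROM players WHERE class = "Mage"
1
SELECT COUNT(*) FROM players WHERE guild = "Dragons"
1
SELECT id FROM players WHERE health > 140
[3, 5]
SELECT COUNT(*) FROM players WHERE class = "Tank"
1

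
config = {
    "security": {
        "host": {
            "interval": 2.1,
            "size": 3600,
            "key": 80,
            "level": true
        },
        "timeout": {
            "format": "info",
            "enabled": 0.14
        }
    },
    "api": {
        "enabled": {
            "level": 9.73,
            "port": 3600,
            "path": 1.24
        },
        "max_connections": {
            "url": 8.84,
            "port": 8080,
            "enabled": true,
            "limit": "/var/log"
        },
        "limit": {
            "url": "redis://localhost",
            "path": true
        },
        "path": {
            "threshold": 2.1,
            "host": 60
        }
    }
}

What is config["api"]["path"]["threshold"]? 2.1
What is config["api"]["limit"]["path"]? True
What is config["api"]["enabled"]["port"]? 3600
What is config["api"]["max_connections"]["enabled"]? True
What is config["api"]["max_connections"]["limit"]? "/var/log"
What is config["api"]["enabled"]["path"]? 1.24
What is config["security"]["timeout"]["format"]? "info"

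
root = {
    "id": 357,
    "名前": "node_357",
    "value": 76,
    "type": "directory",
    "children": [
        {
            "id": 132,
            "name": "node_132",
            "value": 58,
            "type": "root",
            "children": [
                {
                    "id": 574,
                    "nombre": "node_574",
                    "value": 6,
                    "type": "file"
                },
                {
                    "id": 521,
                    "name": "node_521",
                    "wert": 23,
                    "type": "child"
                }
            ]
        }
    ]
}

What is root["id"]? 357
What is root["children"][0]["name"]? "node_132"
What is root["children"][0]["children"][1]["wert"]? 23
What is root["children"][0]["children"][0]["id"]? 574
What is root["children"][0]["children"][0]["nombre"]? "node_574"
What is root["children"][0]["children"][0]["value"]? 6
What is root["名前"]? "node_357"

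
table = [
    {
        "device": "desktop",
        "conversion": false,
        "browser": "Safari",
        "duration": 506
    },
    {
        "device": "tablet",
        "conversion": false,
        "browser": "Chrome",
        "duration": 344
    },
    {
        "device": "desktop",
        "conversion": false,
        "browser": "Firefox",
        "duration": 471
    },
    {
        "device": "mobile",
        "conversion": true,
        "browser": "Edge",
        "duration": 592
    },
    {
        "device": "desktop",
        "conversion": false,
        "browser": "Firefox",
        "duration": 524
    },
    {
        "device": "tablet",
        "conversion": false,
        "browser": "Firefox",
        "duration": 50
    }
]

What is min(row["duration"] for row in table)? 50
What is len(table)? 6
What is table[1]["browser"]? "Chrome"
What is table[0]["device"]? "desktop"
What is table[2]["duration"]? 471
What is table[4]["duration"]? 524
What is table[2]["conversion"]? False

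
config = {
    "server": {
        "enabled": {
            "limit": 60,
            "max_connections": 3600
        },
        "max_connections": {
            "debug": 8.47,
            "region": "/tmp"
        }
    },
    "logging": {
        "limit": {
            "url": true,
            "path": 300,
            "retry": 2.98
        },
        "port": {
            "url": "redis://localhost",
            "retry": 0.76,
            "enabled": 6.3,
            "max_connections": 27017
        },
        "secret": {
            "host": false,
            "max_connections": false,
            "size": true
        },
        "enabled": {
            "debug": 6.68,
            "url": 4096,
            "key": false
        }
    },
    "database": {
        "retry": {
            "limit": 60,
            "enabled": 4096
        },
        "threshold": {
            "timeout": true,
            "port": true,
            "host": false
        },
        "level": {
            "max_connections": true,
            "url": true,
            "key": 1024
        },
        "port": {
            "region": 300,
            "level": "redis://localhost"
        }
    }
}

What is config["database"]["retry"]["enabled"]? 4096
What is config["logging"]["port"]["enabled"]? 6.3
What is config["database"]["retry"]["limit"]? 60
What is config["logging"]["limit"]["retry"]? 2.98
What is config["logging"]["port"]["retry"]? 0.76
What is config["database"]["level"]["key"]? 1024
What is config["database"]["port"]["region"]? 300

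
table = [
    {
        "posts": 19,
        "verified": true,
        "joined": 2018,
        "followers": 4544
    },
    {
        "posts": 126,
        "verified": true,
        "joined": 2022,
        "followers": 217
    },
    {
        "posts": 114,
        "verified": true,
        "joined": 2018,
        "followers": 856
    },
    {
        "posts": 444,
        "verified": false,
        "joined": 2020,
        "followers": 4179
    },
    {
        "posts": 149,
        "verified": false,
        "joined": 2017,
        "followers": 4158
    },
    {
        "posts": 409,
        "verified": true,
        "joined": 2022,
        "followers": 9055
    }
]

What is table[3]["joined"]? 2020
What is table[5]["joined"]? 2022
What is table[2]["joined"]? 2018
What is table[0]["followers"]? 4544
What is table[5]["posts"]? 409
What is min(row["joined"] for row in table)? 2017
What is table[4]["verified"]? False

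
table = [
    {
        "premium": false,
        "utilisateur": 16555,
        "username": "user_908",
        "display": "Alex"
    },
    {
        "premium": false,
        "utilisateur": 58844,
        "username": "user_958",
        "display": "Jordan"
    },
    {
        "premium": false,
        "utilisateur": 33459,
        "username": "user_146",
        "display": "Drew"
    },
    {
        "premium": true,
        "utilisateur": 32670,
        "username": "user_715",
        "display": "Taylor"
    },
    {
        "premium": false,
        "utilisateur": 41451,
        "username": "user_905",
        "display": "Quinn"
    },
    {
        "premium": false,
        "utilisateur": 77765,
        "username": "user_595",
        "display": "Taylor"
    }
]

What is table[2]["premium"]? False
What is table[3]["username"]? "user_715"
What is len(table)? 6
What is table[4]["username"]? "user_905"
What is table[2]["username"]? "user_146"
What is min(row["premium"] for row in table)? False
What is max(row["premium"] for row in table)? True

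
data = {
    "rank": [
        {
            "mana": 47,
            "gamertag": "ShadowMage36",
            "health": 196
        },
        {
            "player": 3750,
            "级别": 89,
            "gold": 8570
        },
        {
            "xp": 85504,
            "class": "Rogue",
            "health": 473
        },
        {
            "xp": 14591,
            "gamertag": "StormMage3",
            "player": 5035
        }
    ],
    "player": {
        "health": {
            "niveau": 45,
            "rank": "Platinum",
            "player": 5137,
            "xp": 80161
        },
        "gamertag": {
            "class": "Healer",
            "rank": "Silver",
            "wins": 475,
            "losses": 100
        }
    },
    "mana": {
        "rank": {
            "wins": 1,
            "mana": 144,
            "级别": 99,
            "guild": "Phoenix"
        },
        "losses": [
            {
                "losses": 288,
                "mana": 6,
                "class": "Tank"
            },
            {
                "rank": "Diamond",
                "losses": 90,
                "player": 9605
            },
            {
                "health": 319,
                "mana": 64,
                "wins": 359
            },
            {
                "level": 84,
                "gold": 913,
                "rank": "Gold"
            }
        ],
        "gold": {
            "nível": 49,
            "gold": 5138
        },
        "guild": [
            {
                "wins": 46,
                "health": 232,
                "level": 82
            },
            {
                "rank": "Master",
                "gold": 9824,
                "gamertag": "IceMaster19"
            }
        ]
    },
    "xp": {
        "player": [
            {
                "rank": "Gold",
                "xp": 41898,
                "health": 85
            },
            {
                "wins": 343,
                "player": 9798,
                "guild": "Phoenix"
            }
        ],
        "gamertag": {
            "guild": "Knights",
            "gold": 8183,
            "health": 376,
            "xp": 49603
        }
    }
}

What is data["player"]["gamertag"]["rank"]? "Silver"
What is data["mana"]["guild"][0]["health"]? 232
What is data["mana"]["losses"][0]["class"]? "Tank"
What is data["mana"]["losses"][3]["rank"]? "Gold"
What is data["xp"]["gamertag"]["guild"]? "Knights"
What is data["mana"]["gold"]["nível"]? 49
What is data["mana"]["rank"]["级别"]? 99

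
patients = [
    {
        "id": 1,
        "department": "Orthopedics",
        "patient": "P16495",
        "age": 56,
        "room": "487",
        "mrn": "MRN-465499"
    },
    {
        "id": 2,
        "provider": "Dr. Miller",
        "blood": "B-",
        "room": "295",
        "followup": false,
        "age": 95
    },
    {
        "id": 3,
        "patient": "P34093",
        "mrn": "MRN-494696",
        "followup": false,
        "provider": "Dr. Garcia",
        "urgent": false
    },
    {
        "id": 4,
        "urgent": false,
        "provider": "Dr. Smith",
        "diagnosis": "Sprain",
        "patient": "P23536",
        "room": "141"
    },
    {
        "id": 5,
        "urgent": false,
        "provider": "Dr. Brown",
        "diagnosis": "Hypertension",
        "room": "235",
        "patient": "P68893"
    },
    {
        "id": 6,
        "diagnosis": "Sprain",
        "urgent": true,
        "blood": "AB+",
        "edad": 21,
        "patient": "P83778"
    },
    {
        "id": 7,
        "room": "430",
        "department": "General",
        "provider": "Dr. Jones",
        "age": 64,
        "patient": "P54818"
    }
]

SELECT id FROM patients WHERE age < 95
[1, 7]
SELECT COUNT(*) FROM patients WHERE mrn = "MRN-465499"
1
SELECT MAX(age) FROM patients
95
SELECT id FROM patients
[1, 2, 3, 4, 5, 6, 7]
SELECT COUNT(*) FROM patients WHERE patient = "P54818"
1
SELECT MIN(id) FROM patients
1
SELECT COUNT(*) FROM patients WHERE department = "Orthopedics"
1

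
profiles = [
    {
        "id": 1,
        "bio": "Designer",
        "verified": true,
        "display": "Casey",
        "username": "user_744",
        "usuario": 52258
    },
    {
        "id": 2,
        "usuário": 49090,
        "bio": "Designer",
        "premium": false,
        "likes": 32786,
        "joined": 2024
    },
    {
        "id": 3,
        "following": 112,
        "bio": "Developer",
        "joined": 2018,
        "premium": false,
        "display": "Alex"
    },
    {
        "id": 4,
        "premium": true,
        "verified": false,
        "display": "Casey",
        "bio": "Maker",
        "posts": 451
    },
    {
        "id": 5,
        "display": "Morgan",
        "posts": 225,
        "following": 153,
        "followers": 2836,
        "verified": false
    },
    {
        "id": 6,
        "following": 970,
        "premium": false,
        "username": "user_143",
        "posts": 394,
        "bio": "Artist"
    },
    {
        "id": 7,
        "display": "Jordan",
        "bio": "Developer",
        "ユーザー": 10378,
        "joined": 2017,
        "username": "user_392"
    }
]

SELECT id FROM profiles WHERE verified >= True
[1]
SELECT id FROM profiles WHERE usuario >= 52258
[1]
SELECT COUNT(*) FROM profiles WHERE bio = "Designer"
2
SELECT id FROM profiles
[1, 2, 3, 4, 5, 6, 7]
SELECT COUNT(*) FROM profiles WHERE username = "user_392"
1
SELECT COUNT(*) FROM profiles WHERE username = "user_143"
1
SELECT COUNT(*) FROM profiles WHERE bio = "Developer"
2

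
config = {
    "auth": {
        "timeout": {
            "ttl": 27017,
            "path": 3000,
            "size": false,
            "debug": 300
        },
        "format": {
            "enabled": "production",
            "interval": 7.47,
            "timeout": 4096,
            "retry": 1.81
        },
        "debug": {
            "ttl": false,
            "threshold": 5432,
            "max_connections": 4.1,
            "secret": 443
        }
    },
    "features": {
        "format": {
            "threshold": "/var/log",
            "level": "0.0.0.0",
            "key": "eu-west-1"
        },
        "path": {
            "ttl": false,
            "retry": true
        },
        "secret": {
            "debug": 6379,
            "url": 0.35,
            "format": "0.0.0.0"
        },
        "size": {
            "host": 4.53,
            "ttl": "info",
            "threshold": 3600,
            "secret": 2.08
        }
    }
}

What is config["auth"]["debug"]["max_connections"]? 4.1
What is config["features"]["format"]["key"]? "eu-west-1"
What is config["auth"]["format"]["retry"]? 1.81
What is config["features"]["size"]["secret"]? 2.08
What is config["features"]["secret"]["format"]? "0.0.0.0"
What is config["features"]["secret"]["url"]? 0.35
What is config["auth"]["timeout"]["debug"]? 300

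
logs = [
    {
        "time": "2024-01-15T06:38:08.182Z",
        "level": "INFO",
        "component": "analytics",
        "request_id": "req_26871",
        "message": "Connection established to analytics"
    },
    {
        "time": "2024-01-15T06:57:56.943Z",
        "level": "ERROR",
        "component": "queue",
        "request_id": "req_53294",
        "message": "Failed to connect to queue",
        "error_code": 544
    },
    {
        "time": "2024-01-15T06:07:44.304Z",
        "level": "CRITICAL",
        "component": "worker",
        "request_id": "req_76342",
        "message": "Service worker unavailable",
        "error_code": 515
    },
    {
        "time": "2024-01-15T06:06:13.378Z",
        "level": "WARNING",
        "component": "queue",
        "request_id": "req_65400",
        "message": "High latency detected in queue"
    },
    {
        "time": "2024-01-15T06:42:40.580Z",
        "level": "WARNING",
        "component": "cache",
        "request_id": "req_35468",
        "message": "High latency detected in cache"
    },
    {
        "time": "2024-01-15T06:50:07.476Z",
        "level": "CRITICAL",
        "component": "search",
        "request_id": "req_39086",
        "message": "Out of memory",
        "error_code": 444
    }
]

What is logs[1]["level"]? "ERROR"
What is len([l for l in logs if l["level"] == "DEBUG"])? 0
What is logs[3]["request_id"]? "req_65400"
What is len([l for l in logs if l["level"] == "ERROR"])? 1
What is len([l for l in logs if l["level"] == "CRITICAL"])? 2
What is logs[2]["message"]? "Service worker unavailable"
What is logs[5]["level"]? "CRITICAL"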